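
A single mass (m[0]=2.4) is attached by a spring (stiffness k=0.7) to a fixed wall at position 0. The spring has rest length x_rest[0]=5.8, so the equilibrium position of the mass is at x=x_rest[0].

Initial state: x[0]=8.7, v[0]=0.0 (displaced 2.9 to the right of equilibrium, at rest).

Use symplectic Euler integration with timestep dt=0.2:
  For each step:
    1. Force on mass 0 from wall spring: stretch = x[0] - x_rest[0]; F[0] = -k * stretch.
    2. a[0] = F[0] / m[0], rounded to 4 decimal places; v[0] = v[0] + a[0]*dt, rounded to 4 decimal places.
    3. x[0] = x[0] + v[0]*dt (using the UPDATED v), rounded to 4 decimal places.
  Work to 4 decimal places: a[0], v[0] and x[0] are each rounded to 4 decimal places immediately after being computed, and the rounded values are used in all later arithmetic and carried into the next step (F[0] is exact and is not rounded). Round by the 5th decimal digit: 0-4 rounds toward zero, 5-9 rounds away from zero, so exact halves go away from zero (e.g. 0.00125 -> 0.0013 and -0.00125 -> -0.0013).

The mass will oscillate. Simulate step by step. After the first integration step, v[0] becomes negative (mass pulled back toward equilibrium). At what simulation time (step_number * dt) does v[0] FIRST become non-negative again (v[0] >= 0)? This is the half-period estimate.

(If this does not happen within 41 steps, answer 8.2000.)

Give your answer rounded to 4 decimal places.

Answer: 6.0000

Derivation:
Step 0: x=[8.7000] v=[0.0000]
Step 1: x=[8.6662] v=[-0.1692]
Step 2: x=[8.5989] v=[-0.3364]
Step 3: x=[8.4990] v=[-0.4997]
Step 4: x=[8.3676] v=[-0.6571]
Step 5: x=[8.2062] v=[-0.8069]
Step 6: x=[8.0167] v=[-0.9473]
Step 7: x=[7.8014] v=[-1.0766]
Step 8: x=[7.5627] v=[-1.1933]
Step 9: x=[7.3035] v=[-1.2961]
Step 10: x=[7.0267] v=[-1.3838]
Step 11: x=[6.7356] v=[-1.4554]
Step 12: x=[6.4336] v=[-1.5100]
Step 13: x=[6.1242] v=[-1.5470]
Step 14: x=[5.8110] v=[-1.5659]
Step 15: x=[5.4977] v=[-1.5665]
Step 16: x=[5.1879] v=[-1.5489]
Step 17: x=[4.8853] v=[-1.5132]
Step 18: x=[4.5933] v=[-1.4598]
Step 19: x=[4.3154] v=[-1.3894]
Step 20: x=[4.0548] v=[-1.3028]
Step 21: x=[3.8146] v=[-1.2010]
Step 22: x=[3.5976] v=[-1.0852]
Step 23: x=[3.4063] v=[-0.9567]
Step 24: x=[3.2429] v=[-0.8171]
Step 25: x=[3.1093] v=[-0.6679]
Step 26: x=[3.0071] v=[-0.5109]
Step 27: x=[2.9375] v=[-0.3480]
Step 28: x=[2.9013] v=[-0.1810]
Step 29: x=[2.8989] v=[-0.0119]
Step 30: x=[2.9304] v=[0.1573]
First v>=0 after going negative at step 30, time=6.0000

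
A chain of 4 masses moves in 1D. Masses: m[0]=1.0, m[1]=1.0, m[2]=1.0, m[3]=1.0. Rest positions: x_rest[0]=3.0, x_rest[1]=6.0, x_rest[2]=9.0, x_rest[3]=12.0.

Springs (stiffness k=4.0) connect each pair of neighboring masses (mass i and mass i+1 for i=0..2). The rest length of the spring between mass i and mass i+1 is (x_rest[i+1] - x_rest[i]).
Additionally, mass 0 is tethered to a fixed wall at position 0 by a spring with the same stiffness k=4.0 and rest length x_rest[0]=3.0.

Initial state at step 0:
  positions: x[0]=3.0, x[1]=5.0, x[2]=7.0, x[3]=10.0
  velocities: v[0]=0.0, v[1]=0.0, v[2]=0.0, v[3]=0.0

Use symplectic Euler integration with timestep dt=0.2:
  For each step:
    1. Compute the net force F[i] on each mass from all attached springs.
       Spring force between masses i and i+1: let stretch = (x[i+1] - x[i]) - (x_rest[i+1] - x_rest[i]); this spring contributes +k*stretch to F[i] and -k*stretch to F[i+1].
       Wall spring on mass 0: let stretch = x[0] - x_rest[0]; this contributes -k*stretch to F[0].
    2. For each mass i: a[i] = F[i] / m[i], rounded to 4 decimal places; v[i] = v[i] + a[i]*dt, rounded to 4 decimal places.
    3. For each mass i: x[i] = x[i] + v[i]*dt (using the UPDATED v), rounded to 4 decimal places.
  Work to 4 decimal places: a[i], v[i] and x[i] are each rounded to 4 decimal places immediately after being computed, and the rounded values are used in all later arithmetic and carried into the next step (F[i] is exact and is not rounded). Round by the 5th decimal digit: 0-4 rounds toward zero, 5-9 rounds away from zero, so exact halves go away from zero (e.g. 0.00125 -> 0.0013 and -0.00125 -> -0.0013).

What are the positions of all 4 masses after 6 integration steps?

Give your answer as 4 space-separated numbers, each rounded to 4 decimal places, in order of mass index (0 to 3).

Step 0: x=[3.0000 5.0000 7.0000 10.0000] v=[0.0000 0.0000 0.0000 0.0000]
Step 1: x=[2.8400 5.0000 7.1600 10.0000] v=[-0.8000 0.0000 0.8000 0.0000]
Step 2: x=[2.5712 5.0000 7.4288 10.0256] v=[-1.3440 0.0000 1.3440 0.1280]
Step 3: x=[2.2796 5.0000 7.7245 10.1157] v=[-1.4579 0.0000 1.4784 0.4506]
Step 4: x=[2.0585 5.0007 7.9669 10.3032] v=[-1.1053 0.0033 1.2118 0.9376]
Step 5: x=[1.9788 5.0052 8.1085 10.5969] v=[-0.3983 0.0225 0.7079 1.4686]
Step 6: x=[2.0668 5.0220 8.1517 10.9725] v=[0.4398 0.0840 0.2160 1.8779]

Answer: 2.0668 5.0220 8.1517 10.9725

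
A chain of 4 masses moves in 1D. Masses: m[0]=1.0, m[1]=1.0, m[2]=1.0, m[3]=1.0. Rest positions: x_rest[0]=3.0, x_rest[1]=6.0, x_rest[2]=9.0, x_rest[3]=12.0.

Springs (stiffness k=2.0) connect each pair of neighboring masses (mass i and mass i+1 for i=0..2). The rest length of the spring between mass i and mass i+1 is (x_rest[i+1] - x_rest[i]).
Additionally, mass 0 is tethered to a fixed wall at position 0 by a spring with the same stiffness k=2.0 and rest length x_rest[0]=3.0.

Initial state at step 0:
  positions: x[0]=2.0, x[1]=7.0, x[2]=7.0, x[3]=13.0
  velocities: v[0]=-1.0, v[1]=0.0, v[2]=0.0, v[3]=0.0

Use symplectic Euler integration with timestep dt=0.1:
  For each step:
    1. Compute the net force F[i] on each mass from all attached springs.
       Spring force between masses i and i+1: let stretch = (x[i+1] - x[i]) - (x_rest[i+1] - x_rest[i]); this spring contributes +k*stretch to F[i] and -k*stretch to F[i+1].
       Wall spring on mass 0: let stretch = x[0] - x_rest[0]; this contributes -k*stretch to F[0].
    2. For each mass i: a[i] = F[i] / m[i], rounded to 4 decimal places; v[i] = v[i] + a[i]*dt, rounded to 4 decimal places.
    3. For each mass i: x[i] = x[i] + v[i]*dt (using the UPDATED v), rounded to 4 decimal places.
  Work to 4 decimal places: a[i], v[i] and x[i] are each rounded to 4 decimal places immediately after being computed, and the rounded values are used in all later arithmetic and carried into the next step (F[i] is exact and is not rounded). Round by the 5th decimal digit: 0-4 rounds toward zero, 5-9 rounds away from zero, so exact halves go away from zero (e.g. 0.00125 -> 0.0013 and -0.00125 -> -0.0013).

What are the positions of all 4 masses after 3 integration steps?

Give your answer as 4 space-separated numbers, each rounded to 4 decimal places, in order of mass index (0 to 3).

Answer: 2.0541 6.4296 7.6805 12.6578

Derivation:
Step 0: x=[2.0000 7.0000 7.0000 13.0000] v=[-1.0000 0.0000 0.0000 0.0000]
Step 1: x=[1.9600 6.9000 7.1200 12.9400] v=[-0.4000 -1.0000 1.2000 -0.6000]
Step 2: x=[1.9796 6.7056 7.3520 12.8236] v=[0.1960 -1.9440 2.3200 -1.1640]
Step 3: x=[2.0541 6.4296 7.6805 12.6578] v=[0.7453 -2.7599 3.2850 -1.6583]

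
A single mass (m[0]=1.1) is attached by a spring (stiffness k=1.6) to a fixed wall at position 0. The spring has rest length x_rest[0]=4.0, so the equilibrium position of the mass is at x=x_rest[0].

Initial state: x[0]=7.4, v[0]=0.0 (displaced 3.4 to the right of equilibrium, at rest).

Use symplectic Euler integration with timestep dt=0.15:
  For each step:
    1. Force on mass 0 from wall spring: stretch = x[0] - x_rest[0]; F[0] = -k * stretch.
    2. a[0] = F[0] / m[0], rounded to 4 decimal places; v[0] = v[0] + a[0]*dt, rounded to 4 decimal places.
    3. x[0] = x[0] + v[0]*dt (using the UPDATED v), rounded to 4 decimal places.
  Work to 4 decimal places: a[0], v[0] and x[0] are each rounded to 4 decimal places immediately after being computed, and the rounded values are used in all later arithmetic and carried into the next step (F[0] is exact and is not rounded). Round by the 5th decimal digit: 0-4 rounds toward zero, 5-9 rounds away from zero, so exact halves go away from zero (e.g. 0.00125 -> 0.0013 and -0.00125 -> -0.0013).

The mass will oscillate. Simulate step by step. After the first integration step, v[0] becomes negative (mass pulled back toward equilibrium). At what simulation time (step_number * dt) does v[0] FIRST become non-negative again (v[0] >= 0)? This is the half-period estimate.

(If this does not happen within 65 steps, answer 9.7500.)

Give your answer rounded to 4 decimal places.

Step 0: x=[7.4000] v=[0.0000]
Step 1: x=[7.2887] v=[-0.7418]
Step 2: x=[7.0698] v=[-1.4593]
Step 3: x=[6.7504] v=[-2.1291]
Step 4: x=[6.3410] v=[-2.7292]
Step 5: x=[5.8550] v=[-3.2400]
Step 6: x=[5.3083] v=[-3.6447]
Step 7: x=[4.7188] v=[-3.9302]
Step 8: x=[4.1058] v=[-4.0870]
Step 9: x=[3.4893] v=[-4.1101]
Step 10: x=[2.8895] v=[-3.9987]
Step 11: x=[2.3260] v=[-3.7564]
Step 12: x=[1.8173] v=[-3.3912]
Step 13: x=[1.3801] v=[-2.9150]
Step 14: x=[1.0286] v=[-2.3434]
Step 15: x=[0.7743] v=[-1.6951]
Step 16: x=[0.6256] v=[-0.9913]
Step 17: x=[0.5873] v=[-0.2551]
Step 18: x=[0.6607] v=[0.4895]
First v>=0 after going negative at step 18, time=2.7000

Answer: 2.7000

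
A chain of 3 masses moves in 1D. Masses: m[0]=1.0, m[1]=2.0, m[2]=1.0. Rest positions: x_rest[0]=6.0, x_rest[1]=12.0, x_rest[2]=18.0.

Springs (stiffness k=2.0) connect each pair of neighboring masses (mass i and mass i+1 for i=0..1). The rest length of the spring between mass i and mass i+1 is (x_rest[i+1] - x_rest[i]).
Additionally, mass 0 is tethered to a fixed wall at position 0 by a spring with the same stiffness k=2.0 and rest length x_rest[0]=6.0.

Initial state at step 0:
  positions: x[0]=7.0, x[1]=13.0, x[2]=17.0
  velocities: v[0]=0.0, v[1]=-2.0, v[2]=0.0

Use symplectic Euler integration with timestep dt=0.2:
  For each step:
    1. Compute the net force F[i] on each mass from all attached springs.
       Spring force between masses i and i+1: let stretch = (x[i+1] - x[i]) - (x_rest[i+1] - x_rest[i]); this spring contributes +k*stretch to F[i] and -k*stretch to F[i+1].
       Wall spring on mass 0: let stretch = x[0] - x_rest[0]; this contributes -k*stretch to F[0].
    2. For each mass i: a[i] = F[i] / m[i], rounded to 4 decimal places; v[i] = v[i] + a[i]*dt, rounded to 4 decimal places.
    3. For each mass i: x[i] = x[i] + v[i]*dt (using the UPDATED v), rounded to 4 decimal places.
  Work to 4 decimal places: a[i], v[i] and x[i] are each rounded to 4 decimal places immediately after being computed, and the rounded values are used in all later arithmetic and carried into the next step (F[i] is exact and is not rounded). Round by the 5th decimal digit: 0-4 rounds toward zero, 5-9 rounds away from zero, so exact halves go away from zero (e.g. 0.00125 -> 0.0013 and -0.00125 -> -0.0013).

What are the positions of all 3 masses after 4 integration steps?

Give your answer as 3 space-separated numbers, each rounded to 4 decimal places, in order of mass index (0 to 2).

Answer: 6.0186 11.0254 18.0377

Derivation:
Step 0: x=[7.0000 13.0000 17.0000] v=[0.0000 -2.0000 0.0000]
Step 1: x=[6.9200 12.5200 17.1600] v=[-0.4000 -2.4000 0.8000]
Step 2: x=[6.7344 12.0016 17.4288] v=[-0.9280 -2.5920 1.3440]
Step 3: x=[6.4314 11.4896 17.7434] v=[-1.5149 -2.5600 1.5731]
Step 4: x=[6.0186 11.0254 18.0377] v=[-2.0642 -2.3209 1.4716]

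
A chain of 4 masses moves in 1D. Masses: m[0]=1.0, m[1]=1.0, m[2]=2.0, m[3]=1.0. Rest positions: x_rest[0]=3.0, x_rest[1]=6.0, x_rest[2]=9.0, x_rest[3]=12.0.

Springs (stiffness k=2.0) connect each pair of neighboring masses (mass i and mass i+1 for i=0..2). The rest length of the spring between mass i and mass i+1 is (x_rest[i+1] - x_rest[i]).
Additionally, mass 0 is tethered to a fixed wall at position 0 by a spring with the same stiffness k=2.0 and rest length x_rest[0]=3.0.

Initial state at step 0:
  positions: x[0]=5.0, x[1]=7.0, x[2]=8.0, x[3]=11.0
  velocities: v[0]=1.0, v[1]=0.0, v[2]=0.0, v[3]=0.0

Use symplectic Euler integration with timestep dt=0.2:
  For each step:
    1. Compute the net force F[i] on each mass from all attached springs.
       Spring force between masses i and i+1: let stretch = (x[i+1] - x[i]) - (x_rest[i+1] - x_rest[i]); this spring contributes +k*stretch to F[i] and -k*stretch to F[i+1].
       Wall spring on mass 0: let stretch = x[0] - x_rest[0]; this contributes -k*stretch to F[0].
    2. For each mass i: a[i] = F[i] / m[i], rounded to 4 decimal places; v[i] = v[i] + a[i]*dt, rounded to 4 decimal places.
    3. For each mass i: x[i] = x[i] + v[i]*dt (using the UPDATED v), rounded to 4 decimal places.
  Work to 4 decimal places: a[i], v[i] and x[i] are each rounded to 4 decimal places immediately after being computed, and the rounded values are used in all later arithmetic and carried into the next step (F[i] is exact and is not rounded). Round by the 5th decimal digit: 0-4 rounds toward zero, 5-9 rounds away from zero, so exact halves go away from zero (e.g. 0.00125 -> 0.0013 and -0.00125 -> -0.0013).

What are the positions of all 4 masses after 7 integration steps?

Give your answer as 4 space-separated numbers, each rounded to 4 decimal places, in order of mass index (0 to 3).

Answer: 1.6429 5.4439 9.2885 11.5717

Derivation:
Step 0: x=[5.0000 7.0000 8.0000 11.0000] v=[1.0000 0.0000 0.0000 0.0000]
Step 1: x=[4.9600 6.9200 8.0800 11.0000] v=[-0.2000 -0.4000 0.4000 0.0000]
Step 2: x=[4.6800 6.7760 8.2304 11.0064] v=[-1.4000 -0.7200 0.7520 0.0320]
Step 3: x=[4.1933 6.5807 8.4337 11.0307] v=[-2.4336 -0.9766 1.0163 0.1216]
Step 4: x=[3.5621 6.3426 8.6667 11.0873] v=[-3.1560 -1.1904 1.1651 0.2828]
Step 5: x=[2.8684 6.0680 8.9036 11.1902] v=[-3.4686 -1.3730 1.1844 0.5146]
Step 6: x=[2.2012 5.7643 9.1185 11.3502] v=[-3.3361 -1.5186 1.0746 0.8000]
Step 7: x=[1.6429 5.4439 9.2885 11.5717] v=[-2.7913 -1.6022 0.8501 1.1073]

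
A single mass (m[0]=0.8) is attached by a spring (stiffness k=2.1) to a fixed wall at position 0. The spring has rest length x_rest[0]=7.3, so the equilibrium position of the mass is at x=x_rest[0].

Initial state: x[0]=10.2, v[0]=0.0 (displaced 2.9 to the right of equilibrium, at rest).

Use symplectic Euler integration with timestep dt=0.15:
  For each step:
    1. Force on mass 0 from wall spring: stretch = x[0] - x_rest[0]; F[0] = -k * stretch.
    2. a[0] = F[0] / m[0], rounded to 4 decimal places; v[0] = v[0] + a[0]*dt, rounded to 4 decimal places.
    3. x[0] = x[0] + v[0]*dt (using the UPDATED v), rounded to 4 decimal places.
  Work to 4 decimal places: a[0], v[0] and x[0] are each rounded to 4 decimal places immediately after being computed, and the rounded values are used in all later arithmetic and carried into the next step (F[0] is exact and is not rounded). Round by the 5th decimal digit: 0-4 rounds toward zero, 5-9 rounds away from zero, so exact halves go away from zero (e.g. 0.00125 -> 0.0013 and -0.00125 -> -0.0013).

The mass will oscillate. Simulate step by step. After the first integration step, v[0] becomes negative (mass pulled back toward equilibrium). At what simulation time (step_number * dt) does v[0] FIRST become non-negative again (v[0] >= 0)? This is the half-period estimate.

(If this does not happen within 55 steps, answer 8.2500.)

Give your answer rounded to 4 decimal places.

Answer: 1.9500

Derivation:
Step 0: x=[10.2000] v=[0.0000]
Step 1: x=[10.0287] v=[-1.1419]
Step 2: x=[9.6963] v=[-2.2163]
Step 3: x=[9.2223] v=[-3.1598]
Step 4: x=[8.6348] v=[-3.9167]
Step 5: x=[7.9685] v=[-4.4423]
Step 6: x=[7.2627] v=[-4.7055]
Step 7: x=[6.5591] v=[-4.6908]
Step 8: x=[5.8992] v=[-4.3991]
Step 9: x=[5.3221] v=[-3.8475]
Step 10: x=[4.8618] v=[-3.0687]
Step 11: x=[4.5455] v=[-2.1087]
Step 12: x=[4.3919] v=[-1.0241]
Step 13: x=[4.4101] v=[0.1210]
First v>=0 after going negative at step 13, time=1.9500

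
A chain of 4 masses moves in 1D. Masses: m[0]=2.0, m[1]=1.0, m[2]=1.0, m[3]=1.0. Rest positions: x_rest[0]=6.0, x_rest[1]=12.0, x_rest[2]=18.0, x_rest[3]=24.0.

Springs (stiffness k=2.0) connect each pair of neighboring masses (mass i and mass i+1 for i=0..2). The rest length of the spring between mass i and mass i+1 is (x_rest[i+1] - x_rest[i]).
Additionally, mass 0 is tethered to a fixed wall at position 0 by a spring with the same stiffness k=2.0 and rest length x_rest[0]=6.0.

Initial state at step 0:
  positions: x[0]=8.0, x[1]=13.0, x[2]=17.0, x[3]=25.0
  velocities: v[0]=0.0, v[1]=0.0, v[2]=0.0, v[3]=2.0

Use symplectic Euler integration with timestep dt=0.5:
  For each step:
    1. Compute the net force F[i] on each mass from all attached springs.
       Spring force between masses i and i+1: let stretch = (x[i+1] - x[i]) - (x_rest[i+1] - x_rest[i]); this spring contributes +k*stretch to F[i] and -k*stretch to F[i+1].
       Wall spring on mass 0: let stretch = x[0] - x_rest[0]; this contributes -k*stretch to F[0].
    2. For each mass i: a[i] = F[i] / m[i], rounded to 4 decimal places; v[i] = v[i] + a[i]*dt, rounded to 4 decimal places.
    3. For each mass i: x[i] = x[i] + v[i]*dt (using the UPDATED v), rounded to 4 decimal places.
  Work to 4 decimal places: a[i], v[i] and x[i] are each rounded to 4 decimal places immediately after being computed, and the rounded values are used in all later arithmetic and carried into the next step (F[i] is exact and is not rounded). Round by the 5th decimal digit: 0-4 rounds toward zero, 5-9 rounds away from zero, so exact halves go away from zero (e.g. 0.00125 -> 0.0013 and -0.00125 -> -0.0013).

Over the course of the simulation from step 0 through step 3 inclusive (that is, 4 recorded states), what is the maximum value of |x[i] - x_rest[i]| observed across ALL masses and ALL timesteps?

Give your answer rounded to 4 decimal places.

Answer: 2.7500

Derivation:
Step 0: x=[8.0000 13.0000 17.0000 25.0000] v=[0.0000 0.0000 0.0000 2.0000]
Step 1: x=[7.2500 12.5000 19.0000 25.0000] v=[-1.5000 -1.0000 4.0000 0.0000]
Step 2: x=[6.0000 12.6250 20.7500 25.0000] v=[-2.5000 0.2500 3.5000 0.0000]
Step 3: x=[4.9063 13.5000 20.5625 25.8750] v=[-2.1875 1.7500 -0.3750 1.7500]
Max displacement = 2.7500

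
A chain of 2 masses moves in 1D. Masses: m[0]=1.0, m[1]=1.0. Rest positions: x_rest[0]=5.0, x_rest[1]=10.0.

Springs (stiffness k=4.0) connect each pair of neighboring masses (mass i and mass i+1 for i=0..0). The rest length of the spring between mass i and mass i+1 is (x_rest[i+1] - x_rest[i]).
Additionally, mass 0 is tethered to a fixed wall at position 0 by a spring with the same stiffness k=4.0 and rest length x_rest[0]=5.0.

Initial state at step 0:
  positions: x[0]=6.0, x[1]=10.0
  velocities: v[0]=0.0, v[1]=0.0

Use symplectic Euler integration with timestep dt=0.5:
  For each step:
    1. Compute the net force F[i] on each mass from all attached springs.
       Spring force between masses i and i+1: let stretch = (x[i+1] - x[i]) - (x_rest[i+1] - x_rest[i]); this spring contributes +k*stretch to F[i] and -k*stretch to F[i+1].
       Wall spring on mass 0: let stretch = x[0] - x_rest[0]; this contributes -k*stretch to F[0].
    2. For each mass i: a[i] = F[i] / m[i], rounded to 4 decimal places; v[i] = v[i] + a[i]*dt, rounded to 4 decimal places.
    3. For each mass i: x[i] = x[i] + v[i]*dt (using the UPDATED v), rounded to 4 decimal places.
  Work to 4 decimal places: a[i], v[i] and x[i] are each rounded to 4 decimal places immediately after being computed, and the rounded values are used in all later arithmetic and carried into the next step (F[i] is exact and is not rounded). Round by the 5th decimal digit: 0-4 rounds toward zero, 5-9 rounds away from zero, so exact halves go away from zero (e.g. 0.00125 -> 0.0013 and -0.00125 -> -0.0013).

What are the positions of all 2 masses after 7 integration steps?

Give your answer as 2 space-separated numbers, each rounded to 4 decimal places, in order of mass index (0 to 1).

Answer: 5.0000 10.0000

Derivation:
Step 0: x=[6.0000 10.0000] v=[0.0000 0.0000]
Step 1: x=[4.0000 11.0000] v=[-4.0000 2.0000]
Step 2: x=[5.0000 10.0000] v=[2.0000 -2.0000]
Step 3: x=[6.0000 9.0000] v=[2.0000 -2.0000]
Step 4: x=[4.0000 10.0000] v=[-4.0000 2.0000]
Step 5: x=[4.0000 10.0000] v=[0.0000 0.0000]
Step 6: x=[6.0000 9.0000] v=[4.0000 -2.0000]
Step 7: x=[5.0000 10.0000] v=[-2.0000 2.0000]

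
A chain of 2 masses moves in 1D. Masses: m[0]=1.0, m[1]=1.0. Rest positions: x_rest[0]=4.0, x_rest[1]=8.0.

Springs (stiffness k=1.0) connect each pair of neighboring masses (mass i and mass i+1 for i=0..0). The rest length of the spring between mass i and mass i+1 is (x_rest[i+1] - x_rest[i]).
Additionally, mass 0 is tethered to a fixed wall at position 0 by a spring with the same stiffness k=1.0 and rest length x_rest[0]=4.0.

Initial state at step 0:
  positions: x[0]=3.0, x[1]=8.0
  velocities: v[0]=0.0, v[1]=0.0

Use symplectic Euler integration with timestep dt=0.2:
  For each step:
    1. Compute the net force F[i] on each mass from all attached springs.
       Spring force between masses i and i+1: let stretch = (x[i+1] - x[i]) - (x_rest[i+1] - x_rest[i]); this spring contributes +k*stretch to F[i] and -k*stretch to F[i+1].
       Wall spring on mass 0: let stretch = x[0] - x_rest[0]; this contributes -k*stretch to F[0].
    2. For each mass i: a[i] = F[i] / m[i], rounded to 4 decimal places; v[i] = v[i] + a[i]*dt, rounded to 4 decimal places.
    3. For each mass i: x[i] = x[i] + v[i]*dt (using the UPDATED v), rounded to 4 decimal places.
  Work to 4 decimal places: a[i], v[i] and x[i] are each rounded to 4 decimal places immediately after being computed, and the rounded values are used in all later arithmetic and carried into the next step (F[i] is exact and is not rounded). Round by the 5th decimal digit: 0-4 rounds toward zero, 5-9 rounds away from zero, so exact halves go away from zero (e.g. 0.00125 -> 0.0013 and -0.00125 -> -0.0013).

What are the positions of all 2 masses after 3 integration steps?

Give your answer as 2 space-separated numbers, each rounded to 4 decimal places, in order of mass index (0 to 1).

Answer: 3.4408 7.7835

Derivation:
Step 0: x=[3.0000 8.0000] v=[0.0000 0.0000]
Step 1: x=[3.0800 7.9600] v=[0.4000 -0.2000]
Step 2: x=[3.2320 7.8848] v=[0.7600 -0.3760]
Step 3: x=[3.4408 7.7835] v=[1.0442 -0.5066]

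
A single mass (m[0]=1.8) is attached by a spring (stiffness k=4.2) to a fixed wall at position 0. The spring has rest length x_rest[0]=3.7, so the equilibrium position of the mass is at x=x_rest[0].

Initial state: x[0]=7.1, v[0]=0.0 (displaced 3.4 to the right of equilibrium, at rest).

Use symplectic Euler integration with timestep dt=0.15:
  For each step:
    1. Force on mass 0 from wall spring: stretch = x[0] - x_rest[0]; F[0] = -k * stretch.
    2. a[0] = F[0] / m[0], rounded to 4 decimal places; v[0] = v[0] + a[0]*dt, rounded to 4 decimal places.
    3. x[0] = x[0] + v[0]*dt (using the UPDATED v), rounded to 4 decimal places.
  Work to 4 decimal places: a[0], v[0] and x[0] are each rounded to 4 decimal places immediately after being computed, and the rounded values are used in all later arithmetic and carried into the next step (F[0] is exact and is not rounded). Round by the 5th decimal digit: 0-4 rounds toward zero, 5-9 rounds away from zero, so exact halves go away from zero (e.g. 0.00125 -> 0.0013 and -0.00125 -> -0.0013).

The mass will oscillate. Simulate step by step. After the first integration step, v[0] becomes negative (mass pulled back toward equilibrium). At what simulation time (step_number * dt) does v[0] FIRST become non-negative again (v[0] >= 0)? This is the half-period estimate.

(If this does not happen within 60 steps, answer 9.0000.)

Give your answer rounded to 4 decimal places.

Answer: 2.1000

Derivation:
Step 0: x=[7.1000] v=[0.0000]
Step 1: x=[6.9215] v=[-1.1900]
Step 2: x=[6.5739] v=[-2.3175]
Step 3: x=[6.0754] v=[-3.3234]
Step 4: x=[5.4522] v=[-4.1548]
Step 5: x=[4.7370] v=[-4.7681]
Step 6: x=[3.9673] v=[-5.1311]
Step 7: x=[3.1836] v=[-5.2247]
Step 8: x=[2.4270] v=[-5.0440]
Step 9: x=[1.7372] v=[-4.5985]
Step 10: x=[1.1505] v=[-3.9115]
Step 11: x=[0.6976] v=[-3.0192]
Step 12: x=[0.4023] v=[-1.9684]
Step 13: x=[0.2802] v=[-0.8142]
Step 14: x=[0.3376] v=[0.3827]
First v>=0 after going negative at step 14, time=2.1000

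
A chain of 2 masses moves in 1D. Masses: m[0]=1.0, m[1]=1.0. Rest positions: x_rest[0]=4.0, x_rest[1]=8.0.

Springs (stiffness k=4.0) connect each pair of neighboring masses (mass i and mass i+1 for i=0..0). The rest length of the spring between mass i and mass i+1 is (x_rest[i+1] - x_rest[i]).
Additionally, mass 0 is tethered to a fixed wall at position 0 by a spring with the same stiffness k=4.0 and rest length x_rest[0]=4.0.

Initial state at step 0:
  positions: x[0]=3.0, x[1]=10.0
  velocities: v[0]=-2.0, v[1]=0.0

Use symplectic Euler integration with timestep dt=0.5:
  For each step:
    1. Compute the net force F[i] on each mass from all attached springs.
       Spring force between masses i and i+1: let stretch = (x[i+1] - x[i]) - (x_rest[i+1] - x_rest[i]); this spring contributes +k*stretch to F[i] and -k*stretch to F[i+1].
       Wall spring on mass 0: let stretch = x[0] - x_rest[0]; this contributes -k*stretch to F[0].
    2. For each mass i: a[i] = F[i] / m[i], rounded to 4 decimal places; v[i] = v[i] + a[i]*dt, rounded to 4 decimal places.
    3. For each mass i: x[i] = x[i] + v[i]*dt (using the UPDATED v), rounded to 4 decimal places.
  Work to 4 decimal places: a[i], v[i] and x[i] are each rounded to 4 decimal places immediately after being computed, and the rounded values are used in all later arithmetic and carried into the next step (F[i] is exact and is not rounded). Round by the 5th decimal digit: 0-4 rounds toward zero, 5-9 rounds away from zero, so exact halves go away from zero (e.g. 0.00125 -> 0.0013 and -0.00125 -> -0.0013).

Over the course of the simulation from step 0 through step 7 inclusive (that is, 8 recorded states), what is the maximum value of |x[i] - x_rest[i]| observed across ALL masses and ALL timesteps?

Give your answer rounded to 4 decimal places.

Answer: 3.0000

Derivation:
Step 0: x=[3.0000 10.0000] v=[-2.0000 0.0000]
Step 1: x=[6.0000 7.0000] v=[6.0000 -6.0000]
Step 2: x=[4.0000 7.0000] v=[-4.0000 0.0000]
Step 3: x=[1.0000 8.0000] v=[-6.0000 2.0000]
Step 4: x=[4.0000 6.0000] v=[6.0000 -4.0000]
Step 5: x=[5.0000 6.0000] v=[2.0000 0.0000]
Step 6: x=[2.0000 9.0000] v=[-6.0000 6.0000]
Step 7: x=[4.0000 9.0000] v=[4.0000 0.0000]
Max displacement = 3.0000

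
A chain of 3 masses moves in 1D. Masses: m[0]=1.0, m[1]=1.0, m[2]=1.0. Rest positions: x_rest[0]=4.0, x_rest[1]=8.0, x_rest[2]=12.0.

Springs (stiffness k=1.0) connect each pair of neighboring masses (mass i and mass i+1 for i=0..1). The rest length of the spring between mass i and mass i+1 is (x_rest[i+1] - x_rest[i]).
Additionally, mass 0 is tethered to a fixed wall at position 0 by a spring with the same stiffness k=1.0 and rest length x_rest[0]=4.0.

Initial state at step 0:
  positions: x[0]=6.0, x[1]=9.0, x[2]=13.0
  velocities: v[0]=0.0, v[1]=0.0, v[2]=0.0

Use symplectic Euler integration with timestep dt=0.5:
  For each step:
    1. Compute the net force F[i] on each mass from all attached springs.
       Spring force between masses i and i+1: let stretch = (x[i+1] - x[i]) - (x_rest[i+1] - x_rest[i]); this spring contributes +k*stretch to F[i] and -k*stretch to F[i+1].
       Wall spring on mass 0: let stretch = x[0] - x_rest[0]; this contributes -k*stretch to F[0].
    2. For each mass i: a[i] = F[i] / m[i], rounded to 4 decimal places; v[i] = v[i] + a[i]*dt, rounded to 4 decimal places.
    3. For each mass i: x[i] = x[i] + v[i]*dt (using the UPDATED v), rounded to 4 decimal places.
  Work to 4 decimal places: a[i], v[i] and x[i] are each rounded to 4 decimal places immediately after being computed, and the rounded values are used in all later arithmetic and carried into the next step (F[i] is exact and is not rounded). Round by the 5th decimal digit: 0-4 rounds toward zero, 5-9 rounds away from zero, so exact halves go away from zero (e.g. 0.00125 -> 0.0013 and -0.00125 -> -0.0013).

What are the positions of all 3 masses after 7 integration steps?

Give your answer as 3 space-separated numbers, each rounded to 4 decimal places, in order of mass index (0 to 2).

Step 0: x=[6.0000 9.0000 13.0000] v=[0.0000 0.0000 0.0000]
Step 1: x=[5.2500 9.2500 13.0000] v=[-1.5000 0.5000 0.0000]
Step 2: x=[4.1875 9.4375 13.0625] v=[-2.1250 0.3750 0.1250]
Step 3: x=[3.3906 9.2188 13.2188] v=[-1.5938 -0.4375 0.3125]
Step 4: x=[3.2031 8.5430 13.3751] v=[-0.3750 -1.3516 0.3125]
Step 5: x=[3.5498 7.7403 13.3233] v=[0.6934 -1.6055 -0.1036]
Step 6: x=[4.0567 7.2857 12.8758] v=[1.0138 -0.9093 -0.8951]
Step 7: x=[4.3567 7.4214 12.0307] v=[0.6000 0.2713 -1.6902]

Answer: 4.3567 7.4214 12.0307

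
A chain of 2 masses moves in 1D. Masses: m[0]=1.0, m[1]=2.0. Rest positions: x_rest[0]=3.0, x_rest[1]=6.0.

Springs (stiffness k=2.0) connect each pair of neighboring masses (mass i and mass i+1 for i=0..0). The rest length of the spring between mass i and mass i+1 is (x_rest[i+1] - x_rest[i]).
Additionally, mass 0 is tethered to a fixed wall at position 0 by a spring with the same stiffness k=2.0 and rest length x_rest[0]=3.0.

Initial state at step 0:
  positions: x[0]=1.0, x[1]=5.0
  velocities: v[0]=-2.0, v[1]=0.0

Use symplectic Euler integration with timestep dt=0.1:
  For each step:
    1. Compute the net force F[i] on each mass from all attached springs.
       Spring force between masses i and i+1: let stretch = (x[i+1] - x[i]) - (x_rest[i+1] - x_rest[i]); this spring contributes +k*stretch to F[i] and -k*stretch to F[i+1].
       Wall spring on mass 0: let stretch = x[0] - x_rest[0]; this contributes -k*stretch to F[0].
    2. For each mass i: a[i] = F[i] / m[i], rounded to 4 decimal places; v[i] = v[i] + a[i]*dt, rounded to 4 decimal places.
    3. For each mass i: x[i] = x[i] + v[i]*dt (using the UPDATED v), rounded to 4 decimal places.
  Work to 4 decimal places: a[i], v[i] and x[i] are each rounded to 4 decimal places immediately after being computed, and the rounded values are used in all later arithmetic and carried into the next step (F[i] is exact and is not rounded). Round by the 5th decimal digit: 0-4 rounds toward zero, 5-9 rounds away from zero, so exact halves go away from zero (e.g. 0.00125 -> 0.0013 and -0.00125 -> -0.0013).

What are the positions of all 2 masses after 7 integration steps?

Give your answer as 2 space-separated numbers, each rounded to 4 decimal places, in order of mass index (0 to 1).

Step 0: x=[1.0000 5.0000] v=[-2.0000 0.0000]
Step 1: x=[0.8600 4.9900] v=[-1.4000 -0.1000]
Step 2: x=[0.7854 4.9687] v=[-0.7460 -0.2130]
Step 3: x=[0.7788 4.9356] v=[-0.0664 -0.3313]
Step 4: x=[0.8397 4.8909] v=[0.6092 -0.4470]
Step 5: x=[0.9649 4.8357] v=[1.2515 -0.5521]
Step 6: x=[1.1482 4.7718] v=[1.8327 -0.6392]
Step 7: x=[1.3810 4.7016] v=[2.3278 -0.7016]

Answer: 1.3810 4.7016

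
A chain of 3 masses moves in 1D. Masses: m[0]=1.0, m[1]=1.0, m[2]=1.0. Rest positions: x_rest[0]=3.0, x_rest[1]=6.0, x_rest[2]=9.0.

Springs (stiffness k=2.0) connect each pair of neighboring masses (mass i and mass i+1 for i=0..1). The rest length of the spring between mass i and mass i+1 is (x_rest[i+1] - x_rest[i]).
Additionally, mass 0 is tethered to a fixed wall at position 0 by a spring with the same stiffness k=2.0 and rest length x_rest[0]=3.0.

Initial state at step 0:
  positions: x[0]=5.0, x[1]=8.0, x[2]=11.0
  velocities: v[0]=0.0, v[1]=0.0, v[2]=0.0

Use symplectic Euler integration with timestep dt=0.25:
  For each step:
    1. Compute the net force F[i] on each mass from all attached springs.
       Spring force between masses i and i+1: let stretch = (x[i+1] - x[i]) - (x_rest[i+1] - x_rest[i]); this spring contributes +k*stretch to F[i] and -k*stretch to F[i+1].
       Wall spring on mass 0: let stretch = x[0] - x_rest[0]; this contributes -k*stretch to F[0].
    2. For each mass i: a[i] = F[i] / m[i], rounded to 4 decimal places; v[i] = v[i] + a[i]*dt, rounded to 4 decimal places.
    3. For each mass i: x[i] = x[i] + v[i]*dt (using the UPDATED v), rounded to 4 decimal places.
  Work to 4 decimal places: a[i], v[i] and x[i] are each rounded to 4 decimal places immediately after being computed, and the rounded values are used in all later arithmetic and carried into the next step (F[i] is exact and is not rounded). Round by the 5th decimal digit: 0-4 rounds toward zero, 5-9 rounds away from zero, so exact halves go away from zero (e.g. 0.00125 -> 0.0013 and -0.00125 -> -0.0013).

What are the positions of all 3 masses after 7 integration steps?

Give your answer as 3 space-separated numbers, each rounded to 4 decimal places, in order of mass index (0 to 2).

Step 0: x=[5.0000 8.0000 11.0000] v=[0.0000 0.0000 0.0000]
Step 1: x=[4.7500 8.0000 11.0000] v=[-1.0000 0.0000 0.0000]
Step 2: x=[4.3125 7.9688 11.0000] v=[-1.7500 -0.1250 0.0000]
Step 3: x=[3.7930 7.8594 10.9961] v=[-2.0781 -0.4376 -0.0156]
Step 4: x=[3.3077 7.6338 10.9751] v=[-1.9414 -0.9025 -0.0840]
Step 5: x=[2.9497 7.2851 10.9114] v=[-1.4322 -1.3949 -0.2547]
Step 6: x=[2.7649 6.8477 10.7694] v=[-0.7394 -1.7495 -0.5679]
Step 7: x=[2.7448 6.3902 10.5122] v=[-0.0805 -1.8301 -1.0288]

Answer: 2.7448 6.3902 10.5122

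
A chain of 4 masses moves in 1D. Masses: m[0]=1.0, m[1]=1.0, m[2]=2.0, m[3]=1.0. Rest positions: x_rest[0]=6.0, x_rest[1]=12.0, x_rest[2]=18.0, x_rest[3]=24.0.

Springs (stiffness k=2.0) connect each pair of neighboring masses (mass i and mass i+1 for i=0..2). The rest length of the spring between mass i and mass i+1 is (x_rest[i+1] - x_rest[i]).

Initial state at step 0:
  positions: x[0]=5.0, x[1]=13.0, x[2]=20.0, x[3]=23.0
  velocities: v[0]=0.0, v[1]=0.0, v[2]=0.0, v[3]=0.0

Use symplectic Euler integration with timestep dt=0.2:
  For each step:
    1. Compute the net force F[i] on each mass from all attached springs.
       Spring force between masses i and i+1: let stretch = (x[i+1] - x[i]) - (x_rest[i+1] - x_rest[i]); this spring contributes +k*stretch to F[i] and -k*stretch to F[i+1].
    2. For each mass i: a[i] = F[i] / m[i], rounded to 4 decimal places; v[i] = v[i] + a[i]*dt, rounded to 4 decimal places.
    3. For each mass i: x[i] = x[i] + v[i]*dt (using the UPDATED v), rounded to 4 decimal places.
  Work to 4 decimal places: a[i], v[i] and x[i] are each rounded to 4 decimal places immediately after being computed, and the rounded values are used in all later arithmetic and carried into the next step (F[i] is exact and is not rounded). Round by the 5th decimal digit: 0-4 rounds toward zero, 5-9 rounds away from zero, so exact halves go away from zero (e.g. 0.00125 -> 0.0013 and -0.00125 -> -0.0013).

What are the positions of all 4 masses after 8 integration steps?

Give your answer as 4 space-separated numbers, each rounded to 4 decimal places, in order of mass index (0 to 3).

Answer: 7.7439 12.0170 17.3316 26.5761

Derivation:
Step 0: x=[5.0000 13.0000 20.0000 23.0000] v=[0.0000 0.0000 0.0000 0.0000]
Step 1: x=[5.1600 12.9200 19.8400 23.2400] v=[0.8000 -0.4000 -0.8000 1.2000]
Step 2: x=[5.4608 12.7728 19.5392 23.6880] v=[1.5040 -0.7360 -1.5040 2.2400]
Step 3: x=[5.8666 12.5820 19.1337 24.2841] v=[2.0288 -0.9542 -2.0275 2.9805]
Step 4: x=[6.3296 12.3781 18.6721 24.9482] v=[2.3150 -1.0197 -2.3078 3.3203]
Step 5: x=[6.7965 12.1938 18.2098 25.5902] v=[2.3344 -0.9215 -2.3114 3.2099]
Step 6: x=[7.2152 12.0590 17.8021 26.1217] v=[2.0933 -0.6740 -2.0385 2.6577]
Step 7: x=[7.5414 11.9961 17.4975 26.4677] v=[1.6308 -0.3143 -1.5232 1.7299]
Step 8: x=[7.7439 12.0170 17.3316 26.5761] v=[1.0127 0.1044 -0.8294 0.5418]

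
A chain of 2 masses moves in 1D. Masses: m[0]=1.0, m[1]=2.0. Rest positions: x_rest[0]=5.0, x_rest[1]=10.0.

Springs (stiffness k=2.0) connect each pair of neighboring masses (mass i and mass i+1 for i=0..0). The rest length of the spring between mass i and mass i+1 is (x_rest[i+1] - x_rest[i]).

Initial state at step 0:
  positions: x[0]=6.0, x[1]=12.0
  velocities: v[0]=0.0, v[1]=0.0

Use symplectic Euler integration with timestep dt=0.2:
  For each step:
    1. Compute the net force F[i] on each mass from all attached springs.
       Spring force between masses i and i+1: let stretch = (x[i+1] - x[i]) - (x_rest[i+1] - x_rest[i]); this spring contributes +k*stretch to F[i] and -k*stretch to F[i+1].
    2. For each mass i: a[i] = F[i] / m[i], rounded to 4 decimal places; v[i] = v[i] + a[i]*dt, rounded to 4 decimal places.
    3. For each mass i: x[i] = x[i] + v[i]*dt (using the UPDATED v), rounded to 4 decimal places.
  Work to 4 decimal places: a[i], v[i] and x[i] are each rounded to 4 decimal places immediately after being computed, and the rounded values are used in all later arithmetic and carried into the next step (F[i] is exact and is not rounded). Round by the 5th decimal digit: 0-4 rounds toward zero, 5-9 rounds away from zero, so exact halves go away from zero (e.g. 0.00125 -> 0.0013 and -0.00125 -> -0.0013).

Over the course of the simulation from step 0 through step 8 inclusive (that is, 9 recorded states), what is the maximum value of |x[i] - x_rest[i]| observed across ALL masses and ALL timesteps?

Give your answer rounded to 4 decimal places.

Answer: 2.3325

Derivation:
Step 0: x=[6.0000 12.0000] v=[0.0000 0.0000]
Step 1: x=[6.0800 11.9600] v=[0.4000 -0.2000]
Step 2: x=[6.2304 11.8848] v=[0.7520 -0.3760]
Step 3: x=[6.4332 11.7834] v=[1.0138 -0.5069]
Step 4: x=[6.6640 11.6680] v=[1.1539 -0.5769]
Step 5: x=[6.8951 11.5525] v=[1.1555 -0.5777]
Step 6: x=[7.0988 11.4507] v=[1.0185 -0.5092]
Step 7: x=[7.2507 11.3748] v=[0.7593 -0.3796]
Step 8: x=[7.3325 11.3339] v=[0.4089 -0.2044]
Max displacement = 2.3325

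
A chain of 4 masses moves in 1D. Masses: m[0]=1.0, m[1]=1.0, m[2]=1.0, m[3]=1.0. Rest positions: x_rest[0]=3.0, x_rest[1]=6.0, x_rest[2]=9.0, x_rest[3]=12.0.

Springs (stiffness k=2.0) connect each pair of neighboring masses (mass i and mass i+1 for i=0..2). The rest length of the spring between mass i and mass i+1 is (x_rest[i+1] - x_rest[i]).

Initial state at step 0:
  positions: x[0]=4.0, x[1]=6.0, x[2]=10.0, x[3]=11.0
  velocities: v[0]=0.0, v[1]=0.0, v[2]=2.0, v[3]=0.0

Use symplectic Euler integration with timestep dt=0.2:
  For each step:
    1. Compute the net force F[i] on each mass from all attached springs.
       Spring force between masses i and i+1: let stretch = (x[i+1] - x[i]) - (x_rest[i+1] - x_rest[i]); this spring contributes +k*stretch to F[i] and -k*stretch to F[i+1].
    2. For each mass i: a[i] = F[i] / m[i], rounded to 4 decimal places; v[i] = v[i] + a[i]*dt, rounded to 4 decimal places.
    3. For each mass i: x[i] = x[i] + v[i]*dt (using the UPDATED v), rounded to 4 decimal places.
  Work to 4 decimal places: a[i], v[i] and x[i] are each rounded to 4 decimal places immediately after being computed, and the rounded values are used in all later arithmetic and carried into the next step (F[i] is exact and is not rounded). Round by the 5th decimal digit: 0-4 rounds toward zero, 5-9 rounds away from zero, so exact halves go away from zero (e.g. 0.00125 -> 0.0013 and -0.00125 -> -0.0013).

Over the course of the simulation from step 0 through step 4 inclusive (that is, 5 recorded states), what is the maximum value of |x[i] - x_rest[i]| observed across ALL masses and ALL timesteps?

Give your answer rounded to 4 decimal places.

Answer: 1.1934

Derivation:
Step 0: x=[4.0000 6.0000 10.0000 11.0000] v=[0.0000 0.0000 2.0000 0.0000]
Step 1: x=[3.9200 6.1600 10.1600 11.1600] v=[-0.4000 0.8000 0.8000 0.8000]
Step 2: x=[3.7792 6.4608 10.0800 11.4800] v=[-0.7040 1.5040 -0.4000 1.6000]
Step 3: x=[3.6129 6.8366 9.8225 11.9280] v=[-0.8314 1.8790 -1.2877 2.2400]
Step 4: x=[3.4645 7.1934 9.4945 12.4476] v=[-0.7419 1.7839 -1.6399 2.5978]
Max displacement = 1.1934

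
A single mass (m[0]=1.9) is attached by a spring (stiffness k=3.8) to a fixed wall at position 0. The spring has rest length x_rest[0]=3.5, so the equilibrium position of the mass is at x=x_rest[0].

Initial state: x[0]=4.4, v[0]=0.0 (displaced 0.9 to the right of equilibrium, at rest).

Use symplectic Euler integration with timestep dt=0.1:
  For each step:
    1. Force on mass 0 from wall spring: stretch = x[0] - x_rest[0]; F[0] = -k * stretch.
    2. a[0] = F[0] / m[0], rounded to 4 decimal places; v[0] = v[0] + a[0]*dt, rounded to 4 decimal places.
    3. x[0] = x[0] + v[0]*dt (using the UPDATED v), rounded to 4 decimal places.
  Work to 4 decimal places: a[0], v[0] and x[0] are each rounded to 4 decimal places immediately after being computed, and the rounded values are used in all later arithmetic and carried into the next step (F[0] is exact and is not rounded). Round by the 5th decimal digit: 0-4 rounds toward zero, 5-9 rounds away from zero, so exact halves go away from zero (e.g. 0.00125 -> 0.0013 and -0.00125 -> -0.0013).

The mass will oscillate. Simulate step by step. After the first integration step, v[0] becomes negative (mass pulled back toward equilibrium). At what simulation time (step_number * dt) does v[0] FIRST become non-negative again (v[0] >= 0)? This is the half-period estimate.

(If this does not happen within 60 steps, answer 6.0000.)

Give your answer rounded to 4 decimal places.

Step 0: x=[4.4000] v=[0.0000]
Step 1: x=[4.3820] v=[-0.1800]
Step 2: x=[4.3464] v=[-0.3564]
Step 3: x=[4.2938] v=[-0.5257]
Step 4: x=[4.2254] v=[-0.6845]
Step 5: x=[4.1424] v=[-0.8296]
Step 6: x=[4.0466] v=[-0.9581]
Step 7: x=[3.9399] v=[-1.0674]
Step 8: x=[3.8244] v=[-1.1554]
Step 9: x=[3.7024] v=[-1.2203]
Step 10: x=[3.5763] v=[-1.2608]
Step 11: x=[3.4487] v=[-1.2761]
Step 12: x=[3.3221] v=[-1.2658]
Step 13: x=[3.1991] v=[-1.2302]
Step 14: x=[3.0821] v=[-1.1700]
Step 15: x=[2.9735] v=[-1.0864]
Step 16: x=[2.8754] v=[-0.9811]
Step 17: x=[2.7898] v=[-0.8562]
Step 18: x=[2.7184] v=[-0.7142]
Step 19: x=[2.6626] v=[-0.5579]
Step 20: x=[2.6236] v=[-0.3904]
Step 21: x=[2.6021] v=[-0.2151]
Step 22: x=[2.5986] v=[-0.0355]
Step 23: x=[2.6131] v=[0.1448]
First v>=0 after going negative at step 23, time=2.3000

Answer: 2.3000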